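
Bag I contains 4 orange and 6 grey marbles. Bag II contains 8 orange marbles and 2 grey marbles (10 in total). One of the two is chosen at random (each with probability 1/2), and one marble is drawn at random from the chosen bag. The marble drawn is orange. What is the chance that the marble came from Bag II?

2/3

P(orange | Bag I) = 2/5; P(orange | Bag II) = 4/5.
P(orange) = 1/2·2/5 + 1/2·4/5 = 3/5.
By Bayes' rule, P(Bag II | orange) = 2/5 / 3/5 = 2/3 ≈ 0.6667.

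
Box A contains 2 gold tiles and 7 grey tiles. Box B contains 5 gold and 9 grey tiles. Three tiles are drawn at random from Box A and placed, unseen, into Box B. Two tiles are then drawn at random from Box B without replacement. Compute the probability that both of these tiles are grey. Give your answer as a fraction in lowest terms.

235/544

Condition on how many of the transferred tiles are grey (from Box A: 7 grey of 9; then Box B has 17 total).
  1 grey: C(7,1)C(2,2)/C(9,3) = 1/12; then P = C(10,2)/C(17,2) = 45/136
  2 grey: C(7,2)C(2,1)/C(9,3) = 1/2; then P = C(11,2)/C(17,2) = 55/136
  3 grey: C(7,3)C(2,0)/C(9,3) = 5/12; then P = C(12,2)/C(17,2) = 33/68
P(both grey) = 235/544 ≈ 0.4320.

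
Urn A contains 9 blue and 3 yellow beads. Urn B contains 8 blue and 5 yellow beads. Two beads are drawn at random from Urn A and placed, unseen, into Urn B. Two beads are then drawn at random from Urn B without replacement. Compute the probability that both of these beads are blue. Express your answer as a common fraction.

446/1155

Condition on how many of the transferred beads are blue (from Urn A: 9 blue of 12; then Urn B has 15 total).
  0 blue: C(9,0)C(3,2)/C(12,2) = 1/22; then P = C(8,2)/C(15,2) = 4/15
  1 blue: C(9,1)C(3,1)/C(12,2) = 9/22; then P = C(9,2)/C(15,2) = 12/35
  2 blue: C(9,2)C(3,0)/C(12,2) = 6/11; then P = C(10,2)/C(15,2) = 3/7
P(both blue) = 446/1155 ≈ 0.3861.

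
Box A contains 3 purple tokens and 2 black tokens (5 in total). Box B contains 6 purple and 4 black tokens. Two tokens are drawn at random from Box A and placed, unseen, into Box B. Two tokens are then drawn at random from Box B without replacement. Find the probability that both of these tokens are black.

Condition on how many of the transferred tokens are black (from Box A: 2 black of 5; then Box B has 12 total).
  0 black: C(2,0)C(3,2)/C(5,2) = 3/10; then P = C(4,2)/C(12,2) = 1/11
  1 black: C(2,1)C(3,1)/C(5,2) = 3/5; then P = C(5,2)/C(12,2) = 5/33
  2 black: C(2,2)C(3,0)/C(5,2) = 1/10; then P = C(6,2)/C(12,2) = 5/22
P(both black) = 31/220 ≈ 0.1409.

31/220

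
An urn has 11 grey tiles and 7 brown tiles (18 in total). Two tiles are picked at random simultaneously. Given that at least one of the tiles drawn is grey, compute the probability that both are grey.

P(both grey) = C(11,2)/C(18,2) = 55/153; P(at least one grey) = 1 − C(7,2)/C(18,2) = 44/51.
Since 'both grey' ⊆ 'at least one grey', P(both | at least one) = 55/153 / 44/51 = 5/12 ≈ 0.4167.

5/12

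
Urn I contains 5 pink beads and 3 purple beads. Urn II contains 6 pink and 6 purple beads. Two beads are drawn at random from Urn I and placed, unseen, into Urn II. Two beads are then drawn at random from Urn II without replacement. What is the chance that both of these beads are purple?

Condition on how many of the transferred beads are purple (from Urn I: 3 purple of 8; then Urn II has 14 total).
  0 purple: C(3,0)C(5,2)/C(8,2) = 5/14; then P = C(6,2)/C(14,2) = 15/91
  1 purple: C(3,1)C(5,1)/C(8,2) = 15/28; then P = C(7,2)/C(14,2) = 3/13
  2 purple: C(3,2)C(5,0)/C(8,2) = 3/28; then P = C(8,2)/C(14,2) = 4/13
P(both purple) = 549/2548 ≈ 0.2155.

549/2548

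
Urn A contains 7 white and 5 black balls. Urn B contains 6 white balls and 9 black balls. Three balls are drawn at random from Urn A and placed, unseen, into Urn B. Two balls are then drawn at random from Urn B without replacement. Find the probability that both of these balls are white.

97/561

Condition on how many of the transferred balls are white (from Urn A: 7 white of 12; then Urn B has 18 total).
  0 white: C(7,0)C(5,3)/C(12,3) = 1/22; then P = C(6,2)/C(18,2) = 5/51
  1 white: C(7,1)C(5,2)/C(12,3) = 7/22; then P = C(7,2)/C(18,2) = 7/51
  2 white: C(7,2)C(5,1)/C(12,3) = 21/44; then P = C(8,2)/C(18,2) = 28/153
  3 white: C(7,3)C(5,0)/C(12,3) = 7/44; then P = C(9,2)/C(18,2) = 4/17
P(both white) = 97/561 ≈ 0.1729.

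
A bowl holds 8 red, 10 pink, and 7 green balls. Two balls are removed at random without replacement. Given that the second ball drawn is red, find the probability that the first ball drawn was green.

7/24

P(first=green and the second ball drawn is red) = (7/25)·(8/24) = 7/75.
P(the second ball drawn is red) = Σ over first color = 7/75 + 2/15 + 7/75 = 8/25.
By Bayes, P(first=green | the second ball drawn is red) = 7/75 / 8/25 = 7/24 ≈ 0.2917.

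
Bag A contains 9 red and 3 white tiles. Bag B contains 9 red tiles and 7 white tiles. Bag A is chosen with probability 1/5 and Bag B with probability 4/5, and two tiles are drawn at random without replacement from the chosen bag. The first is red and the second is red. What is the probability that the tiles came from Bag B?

P(E | Bag A) = 6/11; P(E | Bag B) = 3/10.
P(E) = 1/5·6/11 + 4/5·3/10 = 96/275.
By Bayes' rule, P(Bag B | E) = 6/25 / 96/275 = 11/16 ≈ 0.6875.

11/16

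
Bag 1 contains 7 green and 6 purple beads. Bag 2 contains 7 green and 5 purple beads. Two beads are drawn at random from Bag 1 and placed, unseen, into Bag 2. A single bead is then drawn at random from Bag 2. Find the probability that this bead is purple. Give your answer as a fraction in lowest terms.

Condition on how many of the transferred beads are purple (from Bag 1: 6 purple of 13; then Bag 2 has 14 total).
  0 purple: C(6,0)C(7,2)/C(13,2) = 7/26; then P = 5/14
  1 purple: C(6,1)C(7,1)/C(13,2) = 7/13; then P = 6/14
  2 purple: C(6,2)C(7,0)/C(13,2) = 5/26; then P = 7/14
P(purple from Bag 2) = 11/26 ≈ 0.4231.

11/26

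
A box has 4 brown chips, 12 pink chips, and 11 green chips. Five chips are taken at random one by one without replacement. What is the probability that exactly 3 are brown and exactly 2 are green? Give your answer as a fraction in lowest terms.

Unordered draws without replacement: count favorable combinations over C(27,5).
Favorable = C(4,3) · C(12,0) · C(11,2) = 220; total = C(27,5) = 80730.
P = 220/80730 = 22/8073 ≈ 0.0027.

22/8073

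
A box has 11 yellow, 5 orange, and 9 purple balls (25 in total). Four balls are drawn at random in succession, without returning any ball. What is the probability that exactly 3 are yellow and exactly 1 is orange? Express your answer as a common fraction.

3/46

Unordered draws without replacement: count favorable combinations over C(25,4).
Favorable = C(11,3) · C(5,1) · C(9,0) = 825; total = C(25,4) = 12650.
P = 825/12650 = 3/46 ≈ 0.0652.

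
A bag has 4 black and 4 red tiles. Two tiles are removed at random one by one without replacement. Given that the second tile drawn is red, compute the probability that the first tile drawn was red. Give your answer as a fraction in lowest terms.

3/7

P(first=red and the second tile drawn is red) = (4/8)·(3/7) = 3/14.
P(the second tile drawn is red) = Σ over first color = 2/7 + 3/14 = 1/2.
By Bayes, P(first=red | the second tile drawn is red) = 3/14 / 1/2 = 3/7 ≈ 0.4286.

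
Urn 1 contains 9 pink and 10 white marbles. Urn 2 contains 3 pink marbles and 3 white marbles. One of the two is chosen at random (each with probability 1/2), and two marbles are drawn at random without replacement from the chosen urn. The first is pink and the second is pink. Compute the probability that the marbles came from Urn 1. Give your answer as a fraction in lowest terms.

P(E | Urn 1) = 4/19; P(E | Urn 2) = 1/5.
P(E) = 1/2·4/19 + 1/2·1/5 = 39/190.
By Bayes' rule, P(Urn 1 | E) = 2/19 / 39/190 = 20/39 ≈ 0.5128.

20/39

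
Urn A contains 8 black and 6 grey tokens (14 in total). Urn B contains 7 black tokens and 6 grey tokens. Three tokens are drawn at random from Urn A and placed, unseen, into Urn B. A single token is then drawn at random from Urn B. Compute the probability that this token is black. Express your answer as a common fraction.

61/112

Condition on how many of the transferred tokens are black (from Urn A: 8 black of 14; then Urn B has 16 total).
  0 black: C(8,0)C(6,3)/C(14,3) = 5/91; then P = 7/16
  1 black: C(8,1)C(6,2)/C(14,3) = 30/91; then P = 8/16
  2 black: C(8,2)C(6,1)/C(14,3) = 6/13; then P = 9/16
  3 black: C(8,3)C(6,0)/C(14,3) = 2/13; then P = 10/16
P(black from Urn B) = 61/112 ≈ 0.5446.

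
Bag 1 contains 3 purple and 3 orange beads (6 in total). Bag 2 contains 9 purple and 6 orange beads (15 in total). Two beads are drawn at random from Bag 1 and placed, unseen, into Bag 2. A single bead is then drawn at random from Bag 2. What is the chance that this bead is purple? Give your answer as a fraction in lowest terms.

10/17

Condition on how many of the transferred beads are purple (from Bag 1: 3 purple of 6; then Bag 2 has 17 total).
  0 purple: C(3,0)C(3,2)/C(6,2) = 1/5; then P = 9/17
  1 purple: C(3,1)C(3,1)/C(6,2) = 3/5; then P = 10/17
  2 purple: C(3,2)C(3,0)/C(6,2) = 1/5; then P = 11/17
P(purple from Bag 2) = 10/17 ≈ 0.5882.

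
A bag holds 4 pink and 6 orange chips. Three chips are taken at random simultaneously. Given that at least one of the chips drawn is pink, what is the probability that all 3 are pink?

P(all 3 pink) = C(4,3)/C(10,3) = 1/30; P(at least one pink) = 1 − C(6,3)/C(10,3) = 5/6.
Since 'all 3 pink' ⊆ 'at least one pink', P(all 3 | at least one) = 1/30 / 5/6 = 1/25 ≈ 0.0400.

1/25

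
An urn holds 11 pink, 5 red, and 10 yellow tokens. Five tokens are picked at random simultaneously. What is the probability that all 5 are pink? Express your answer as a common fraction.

Unordered draws without replacement: count favorable combinations over C(26,5).
Favorable = C(11,5) · C(5,0) · C(10,0) = 462; total = C(26,5) = 65780.
P = 462/65780 = 21/2990 ≈ 0.0070.

21/2990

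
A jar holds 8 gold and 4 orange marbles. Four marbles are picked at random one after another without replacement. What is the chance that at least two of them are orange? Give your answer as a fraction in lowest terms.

Sum the hypergeometric tail for j = 2,…,4 orange marbles.
Favorable = C(4,2)·C(8,2) + C(4,3)·C(8,1) + C(4,4)·C(8,0) = 201; total = C(12,4) = 495.
P = 201/495 = 67/165 ≈ 0.4061.

67/165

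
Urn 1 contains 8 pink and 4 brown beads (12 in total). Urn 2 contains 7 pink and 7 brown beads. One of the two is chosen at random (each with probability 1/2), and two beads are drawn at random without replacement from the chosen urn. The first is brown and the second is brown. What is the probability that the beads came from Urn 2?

33/46

P(E | Urn 1) = 1/11; P(E | Urn 2) = 3/13.
P(E) = 1/2·1/11 + 1/2·3/13 = 23/143.
By Bayes' rule, P(Urn 2 | E) = 3/26 / 23/143 = 33/46 ≈ 0.7174.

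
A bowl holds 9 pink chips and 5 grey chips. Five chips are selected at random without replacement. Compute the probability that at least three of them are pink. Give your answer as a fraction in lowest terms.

114/143

Sum the hypergeometric tail for j = 3,…,5 pink chips.
Favorable = C(9,3)·C(5,2) + C(9,4)·C(5,1) + C(9,5)·C(5,0) = 1596; total = C(14,5) = 2002.
P = 1596/2002 = 114/143 ≈ 0.7972.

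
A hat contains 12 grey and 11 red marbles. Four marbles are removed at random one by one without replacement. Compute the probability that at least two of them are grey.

Sum the hypergeometric tail for j = 2,…,4 grey marbles.
Favorable = C(12,2)·C(11,2) + C(12,3)·C(11,1) + C(12,4)·C(11,0) = 6545; total = C(23,4) = 8855.
P = 6545/8855 = 17/23 ≈ 0.7391.

17/23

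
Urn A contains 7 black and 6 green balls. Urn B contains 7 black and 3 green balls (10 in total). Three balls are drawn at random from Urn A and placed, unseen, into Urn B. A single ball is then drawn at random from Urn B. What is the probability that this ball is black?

112/169

Condition on how many of the transferred balls are black (from Urn A: 7 black of 13; then Urn B has 13 total).
  0 black: C(7,0)C(6,3)/C(13,3) = 10/143; then P = 7/13
  1 black: C(7,1)C(6,2)/C(13,3) = 105/286; then P = 8/13
  2 black: C(7,2)C(6,1)/C(13,3) = 63/143; then P = 9/13
  3 black: C(7,3)C(6,0)/C(13,3) = 35/286; then P = 10/13
P(black from Urn B) = 112/169 ≈ 0.6627.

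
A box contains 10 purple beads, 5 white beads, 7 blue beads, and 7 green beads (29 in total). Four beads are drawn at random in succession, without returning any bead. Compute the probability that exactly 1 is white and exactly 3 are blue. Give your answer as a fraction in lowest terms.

Unordered draws without replacement: count favorable combinations over C(29,4).
Favorable = C(10,0) · C(5,1) · C(7,3) · C(7,0) = 175; total = C(29,4) = 23751.
P = 175/23751 = 25/3393 ≈ 0.0074.

25/3393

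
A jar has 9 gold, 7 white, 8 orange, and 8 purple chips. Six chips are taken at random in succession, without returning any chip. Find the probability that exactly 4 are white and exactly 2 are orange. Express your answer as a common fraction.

Unordered draws without replacement: count favorable combinations over C(32,6).
Favorable = C(9,0) · C(7,4) · C(8,2) · C(8,0) = 980; total = C(32,6) = 906192.
P = 980/906192 = 35/32364 ≈ 0.0011.

35/32364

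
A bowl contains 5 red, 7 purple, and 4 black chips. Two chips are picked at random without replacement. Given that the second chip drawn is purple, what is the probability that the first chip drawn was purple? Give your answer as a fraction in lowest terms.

2/5

P(first=purple and the second chip drawn is purple) = (7/16)·(6/15) = 7/40.
P(the second chip drawn is purple) = Σ over first color = 7/48 + 7/40 + 7/60 = 7/16.
By Bayes, P(first=purple | the second chip drawn is purple) = 7/40 / 7/16 = 2/5 ≈ 0.4000.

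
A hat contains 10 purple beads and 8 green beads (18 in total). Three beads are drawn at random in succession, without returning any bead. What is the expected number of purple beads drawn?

By linearity of expectation, E[X] = Σ P(draw i is purple); by symmetry each draw (even without replacement) has P(purple) = 10/18.
E[X] = 3 · 10/18 = 5/3 ≈ 1.6667.

5/3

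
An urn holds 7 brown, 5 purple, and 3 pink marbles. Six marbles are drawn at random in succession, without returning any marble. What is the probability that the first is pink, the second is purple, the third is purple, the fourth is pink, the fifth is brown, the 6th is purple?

Multiply the conditional probability of each draw in order, without replacement, so each draw removes one from its color and from the total.
P = (3/15) · (5/14) · (4/13) · (2/12) · (7/11) · (3/10) = 1/1430 ≈ 0.0007.

1/1430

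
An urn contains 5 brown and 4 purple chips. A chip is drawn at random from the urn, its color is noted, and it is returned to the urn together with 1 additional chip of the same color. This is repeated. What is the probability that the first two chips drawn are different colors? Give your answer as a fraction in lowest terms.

Either brown then purple, or purple then brown; after the first draw the total is 10.
P = (5/9)·(4/10) + (4/9)·(5/10) = 4/9 ≈ 0.4444.

4/9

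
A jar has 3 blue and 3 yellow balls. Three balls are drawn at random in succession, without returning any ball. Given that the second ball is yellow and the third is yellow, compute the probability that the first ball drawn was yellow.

P(first=yellow and the second ball is yellow and the third is yellow) = (3/6)·(2/5)·(1/4) = 1/20.
P(E) = Σ over first color = 3/20 + 1/20 = 1/5.
By Bayes, P(first=yellow | E) = 1/20 / 1/5 = 1/4 ≈ 0.2500.

1/4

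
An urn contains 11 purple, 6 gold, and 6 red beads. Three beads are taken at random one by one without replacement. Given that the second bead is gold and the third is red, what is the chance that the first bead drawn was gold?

5/21

P(first=gold and the second bead is gold and the third is red) = (6/23)·(5/22)·(6/21) = 30/1771.
P(E) = Σ over first color = 6/161 + 30/1771 + 30/1771 = 18/253.
By Bayes, P(first=gold | E) = 30/1771 / 18/253 = 5/21 ≈ 0.2381.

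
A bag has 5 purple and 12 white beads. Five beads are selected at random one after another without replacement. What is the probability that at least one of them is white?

6187/6188

Use the complement: P(at least one white) = 1 − P(no white).
P(none) = C(5,5)/C(17,5) = 1/6188.
So P = 1 − 1/6188 = 6187/6188 ≈ 0.9998.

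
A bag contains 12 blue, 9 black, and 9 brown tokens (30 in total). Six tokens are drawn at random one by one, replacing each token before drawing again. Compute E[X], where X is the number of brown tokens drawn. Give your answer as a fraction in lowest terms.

9/5

By linearity of expectation, E[X] = Σ P(draw i is brown); each independent draw has P(brown) = 9/30.
E[X] = 6 · 9/30 = 9/5 ≈ 1.8000.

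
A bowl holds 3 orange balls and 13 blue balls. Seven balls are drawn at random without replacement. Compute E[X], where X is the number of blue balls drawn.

91/16

By linearity of expectation, E[X] = Σ P(draw i is blue); by symmetry each draw (even without replacement) has P(blue) = 13/16.
E[X] = 7 · 13/16 = 91/16 ≈ 5.6875.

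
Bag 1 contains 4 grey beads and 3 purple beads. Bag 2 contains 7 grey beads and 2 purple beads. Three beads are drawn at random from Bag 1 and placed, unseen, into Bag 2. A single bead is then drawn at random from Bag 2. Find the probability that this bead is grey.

Condition on how many of the transferred beads are grey (from Bag 1: 4 grey of 7; then Bag 2 has 12 total).
  0 grey: C(4,0)C(3,3)/C(7,3) = 1/35; then P = 7/12
  1 grey: C(4,1)C(3,2)/C(7,3) = 12/35; then P = 8/12
  2 grey: C(4,2)C(3,1)/C(7,3) = 18/35; then P = 9/12
  3 grey: C(4,3)C(3,0)/C(7,3) = 4/35; then P = 10/12
P(grey from Bag 2) = 61/84 ≈ 0.7262.

61/84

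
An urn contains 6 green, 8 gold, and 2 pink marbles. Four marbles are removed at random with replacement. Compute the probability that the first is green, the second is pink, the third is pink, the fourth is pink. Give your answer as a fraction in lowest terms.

3/4096

Multiply the conditional probability of each draw in order, with replacement (the composition resets each draw).
P = (6/16) · (2/16) · (2/16) · (2/16) = 3/4096 ≈ 0.0007.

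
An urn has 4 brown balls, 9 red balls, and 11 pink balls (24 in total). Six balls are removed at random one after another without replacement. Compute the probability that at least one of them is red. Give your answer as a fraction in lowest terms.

1683/1748

Use the complement: P(at least one red) = 1 − P(no red).
P(none) = C(15,6)/C(24,6) = 5005/134596.
So P = 1 − 5005/134596 = 1683/1748 ≈ 0.9628.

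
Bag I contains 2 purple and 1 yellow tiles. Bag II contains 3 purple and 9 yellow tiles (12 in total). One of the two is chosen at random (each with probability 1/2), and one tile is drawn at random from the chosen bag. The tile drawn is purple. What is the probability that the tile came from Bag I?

P(purple | Bag I) = 2/3; P(purple | Bag II) = 1/4.
P(purple) = 1/2·2/3 + 1/2·1/4 = 11/24.
By Bayes' rule, P(Bag I | purple) = 1/3 / 11/24 = 8/11 ≈ 0.7273.

8/11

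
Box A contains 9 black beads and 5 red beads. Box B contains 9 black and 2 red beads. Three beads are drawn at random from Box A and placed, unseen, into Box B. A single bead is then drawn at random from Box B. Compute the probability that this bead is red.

Condition on how many of the transferred beads are red (from Box A: 5 red of 14; then Box B has 14 total).
  0 red: C(5,0)C(9,3)/C(14,3) = 3/13; then P = 2/14
  1 red: C(5,1)C(9,2)/C(14,3) = 45/91; then P = 3/14
  2 red: C(5,2)C(9,1)/C(14,3) = 45/182; then P = 4/14
  3 red: C(5,3)C(9,0)/C(14,3) = 5/182; then P = 5/14
P(red from Box B) = 43/196 ≈ 0.2194.

43/196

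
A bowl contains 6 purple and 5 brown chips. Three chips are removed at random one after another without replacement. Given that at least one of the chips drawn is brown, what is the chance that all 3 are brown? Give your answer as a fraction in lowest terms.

P(all 3 brown) = C(5,3)/C(11,3) = 2/33; P(at least one brown) = 1 − C(6,3)/C(11,3) = 29/33.
Since 'all 3 brown' ⊆ 'at least one brown', P(all 3 | at least one) = 2/33 / 29/33 = 2/29 ≈ 0.0690.

2/29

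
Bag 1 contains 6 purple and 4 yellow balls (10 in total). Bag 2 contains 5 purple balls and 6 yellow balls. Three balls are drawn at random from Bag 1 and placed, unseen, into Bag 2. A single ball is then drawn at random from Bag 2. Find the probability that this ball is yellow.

Condition on how many of the transferred balls are yellow (from Bag 1: 4 yellow of 10; then Bag 2 has 14 total).
  0 yellow: C(4,0)C(6,3)/C(10,3) = 1/6; then P = 6/14
  1 yellow: C(4,1)C(6,2)/C(10,3) = 1/2; then P = 7/14
  2 yellow: C(4,2)C(6,1)/C(10,3) = 3/10; then P = 8/14
  3 yellow: C(4,3)C(6,0)/C(10,3) = 1/30; then P = 9/14
P(yellow from Bag 2) = 18/35 ≈ 0.5143.

18/35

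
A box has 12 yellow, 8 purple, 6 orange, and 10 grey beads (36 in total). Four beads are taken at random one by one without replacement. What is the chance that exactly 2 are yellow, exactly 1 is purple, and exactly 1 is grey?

Unordered draws without replacement: count favorable combinations over C(36,4).
Favorable = C(12,2) · C(8,1) · C(6,0) · C(10,1) = 5280; total = C(36,4) = 58905.
P = 5280/58905 = 32/357 ≈ 0.0896.

32/357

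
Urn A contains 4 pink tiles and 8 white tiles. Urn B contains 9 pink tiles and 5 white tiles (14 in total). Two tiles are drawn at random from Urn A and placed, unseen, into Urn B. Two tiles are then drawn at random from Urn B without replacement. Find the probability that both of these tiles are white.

47/330

Condition on how many of the transferred tiles are white (from Urn A: 8 white of 12; then Urn B has 16 total).
  0 white: C(8,0)C(4,2)/C(12,2) = 1/11; then P = C(5,2)/C(16,2) = 1/12
  1 white: C(8,1)C(4,1)/C(12,2) = 16/33; then P = C(6,2)/C(16,2) = 1/8
  2 white: C(8,2)C(4,0)/C(12,2) = 14/33; then P = C(7,2)/C(16,2) = 7/40
P(both white) = 47/330 ≈ 0.1424.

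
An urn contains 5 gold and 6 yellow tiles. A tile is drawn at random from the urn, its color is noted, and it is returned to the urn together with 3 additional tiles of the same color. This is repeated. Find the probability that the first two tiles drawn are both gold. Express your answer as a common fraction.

20/77

After a gold draw the urn holds 8 gold out of 14.
P = (5/11)·(8/14) = 20/77 ≈ 0.2597.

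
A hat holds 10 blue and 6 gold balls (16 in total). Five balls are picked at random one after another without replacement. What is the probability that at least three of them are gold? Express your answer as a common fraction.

22/91

Sum the hypergeometric tail for j = 3,…,5 gold balls.
Favorable = C(6,3)·C(10,2) + C(6,4)·C(10,1) + C(6,5)·C(10,0) = 1056; total = C(16,5) = 4368.
P = 1056/4368 = 22/91 ≈ 0.2418.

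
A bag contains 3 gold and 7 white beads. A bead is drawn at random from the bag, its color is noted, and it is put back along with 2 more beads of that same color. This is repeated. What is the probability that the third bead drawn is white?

7/10

Sum over the four possibilities for the first two draws (white/not-white each), tracking how the white count and total change by +2 per draw.
P(third is white) = 7/10 ≈ 0.7000. (In a Pólya urn every draw has the same marginal probability 7/10.)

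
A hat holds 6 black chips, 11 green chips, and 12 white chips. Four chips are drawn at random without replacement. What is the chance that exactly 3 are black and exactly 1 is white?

80/7917

Unordered draws without replacement: count favorable combinations over C(29,4).
Favorable = C(6,3) · C(11,0) · C(12,1) = 240; total = C(29,4) = 23751.
P = 240/23751 = 80/7917 ≈ 0.0101.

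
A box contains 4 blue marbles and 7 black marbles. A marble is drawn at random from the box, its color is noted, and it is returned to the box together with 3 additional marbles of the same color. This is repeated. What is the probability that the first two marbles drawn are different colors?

4/11

Either blue then black, or black then blue; after the first draw the total is 14.
P = (4/11)·(7/14) + (7/11)·(4/14) = 4/11 ≈ 0.3636.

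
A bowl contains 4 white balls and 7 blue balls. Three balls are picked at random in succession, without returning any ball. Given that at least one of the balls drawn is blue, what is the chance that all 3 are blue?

P(all 3 blue) = C(7,3)/C(11,3) = 7/33; P(at least one blue) = 1 − C(4,3)/C(11,3) = 161/165.
Since 'all 3 blue' ⊆ 'at least one blue', P(all 3 | at least one) = 7/33 / 161/165 = 5/23 ≈ 0.2174.

5/23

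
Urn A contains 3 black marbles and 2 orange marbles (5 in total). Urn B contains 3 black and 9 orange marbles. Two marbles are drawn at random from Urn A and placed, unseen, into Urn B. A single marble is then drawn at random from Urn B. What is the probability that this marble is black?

3/10

Condition on how many of the transferred marbles are black (from Urn A: 3 black of 5; then Urn B has 14 total).
  0 black: C(3,0)C(2,2)/C(5,2) = 1/10; then P = 3/14
  1 black: C(3,1)C(2,1)/C(5,2) = 3/5; then P = 4/14
  2 black: C(3,2)C(2,0)/C(5,2) = 3/10; then P = 5/14
P(black from Urn B) = 3/10 ≈ 0.3000.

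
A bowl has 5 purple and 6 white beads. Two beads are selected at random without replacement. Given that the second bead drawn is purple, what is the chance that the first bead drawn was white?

3/5

P(first=white and the second bead drawn is purple) = (6/11)·(5/10) = 3/11.
P(the second bead drawn is purple) = Σ over first color = 2/11 + 3/11 = 5/11.
By Bayes, P(first=white | the second bead drawn is purple) = 3/11 / 5/11 = 3/5 ≈ 0.6000.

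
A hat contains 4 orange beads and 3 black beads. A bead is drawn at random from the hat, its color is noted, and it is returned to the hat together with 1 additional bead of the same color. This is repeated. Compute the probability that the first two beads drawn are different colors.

Either orange then black, or black then orange; after the first draw the total is 8.
P = (4/7)·(3/8) + (3/7)·(4/8) = 3/7 ≈ 0.4286.

3/7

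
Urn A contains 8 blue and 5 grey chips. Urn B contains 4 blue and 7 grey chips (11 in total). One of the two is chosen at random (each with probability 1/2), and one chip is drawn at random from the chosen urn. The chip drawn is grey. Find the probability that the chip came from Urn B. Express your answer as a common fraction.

P(grey | Urn A) = 5/13; P(grey | Urn B) = 7/11.
P(grey) = 1/2·5/13 + 1/2·7/11 = 73/143.
By Bayes' rule, P(Urn B | grey) = 7/22 / 73/143 = 91/146 ≈ 0.6233.

91/146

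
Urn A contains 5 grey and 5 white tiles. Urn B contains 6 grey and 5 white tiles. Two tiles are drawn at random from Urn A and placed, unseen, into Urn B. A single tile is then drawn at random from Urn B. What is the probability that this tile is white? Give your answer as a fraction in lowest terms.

6/13

Condition on how many of the transferred tiles are white (from Urn A: 5 white of 10; then Urn B has 13 total).
  0 white: C(5,0)C(5,2)/C(10,2) = 2/9; then P = 5/13
  1 white: C(5,1)C(5,1)/C(10,2) = 5/9; then P = 6/13
  2 white: C(5,2)C(5,0)/C(10,2) = 2/9; then P = 7/13
P(white from Urn B) = 6/13 ≈ 0.4615.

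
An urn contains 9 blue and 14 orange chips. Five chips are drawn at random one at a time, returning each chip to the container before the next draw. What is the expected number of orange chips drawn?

By linearity of expectation, E[X] = Σ P(draw i is orange); each independent draw has P(orange) = 14/23.
E[X] = 5 · 14/23 = 70/23 ≈ 3.0435.

70/23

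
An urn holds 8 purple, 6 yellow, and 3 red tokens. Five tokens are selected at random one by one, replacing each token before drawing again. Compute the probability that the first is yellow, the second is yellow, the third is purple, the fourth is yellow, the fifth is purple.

Multiply the conditional probability of each draw in order, with replacement (the composition resets each draw).
P = (6/17) · (6/17) · (8/17) · (6/17) · (8/17) = 13824/1419857 ≈ 0.0097.

13824/1419857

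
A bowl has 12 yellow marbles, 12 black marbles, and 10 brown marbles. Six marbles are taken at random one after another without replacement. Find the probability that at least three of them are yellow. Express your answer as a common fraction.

42863/122264

Sum the hypergeometric tail for j = 3,…,6 yellow marbles.
Favorable = C(12,3)·C(22,3) + C(12,4)·C(22,2) + C(12,5)·C(22,1) + C(12,6)·C(22,0) = 471493; total = C(34,6) = 1344904.
P = 471493/1344904 = 42863/122264 ≈ 0.3506.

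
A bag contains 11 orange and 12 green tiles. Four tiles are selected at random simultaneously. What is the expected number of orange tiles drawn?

44/23

By linearity of expectation, E[X] = Σ P(draw i is orange); by symmetry each draw (even without replacement) has P(orange) = 11/23.
E[X] = 4 · 11/23 = 44/23 ≈ 1.9130.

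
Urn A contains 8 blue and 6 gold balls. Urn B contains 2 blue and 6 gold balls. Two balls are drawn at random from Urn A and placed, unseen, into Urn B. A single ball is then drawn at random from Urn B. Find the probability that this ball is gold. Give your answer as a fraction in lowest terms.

24/35

Condition on how many of the transferred balls are gold (from Urn A: 6 gold of 14; then Urn B has 10 total).
  0 gold: C(6,0)C(8,2)/C(14,2) = 4/13; then P = 6/10
  1 gold: C(6,1)C(8,1)/C(14,2) = 48/91; then P = 7/10
  2 gold: C(6,2)C(8,0)/C(14,2) = 15/91; then P = 8/10
P(gold from Urn B) = 24/35 ≈ 0.6857.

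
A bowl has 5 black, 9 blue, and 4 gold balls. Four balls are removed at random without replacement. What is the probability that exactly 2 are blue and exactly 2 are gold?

6/85

Unordered draws without replacement: count favorable combinations over C(18,4).
Favorable = C(5,0) · C(9,2) · C(4,2) = 216; total = C(18,4) = 3060.
P = 216/3060 = 6/85 ≈ 0.0706.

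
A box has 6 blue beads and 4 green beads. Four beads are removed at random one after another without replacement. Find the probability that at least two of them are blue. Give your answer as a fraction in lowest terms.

Sum the hypergeometric tail for j = 2,…,4 blue beads.
Favorable = C(6,2)·C(4,2) + C(6,3)·C(4,1) + C(6,4)·C(4,0) = 185; total = C(10,4) = 210.
P = 185/210 = 37/42 ≈ 0.8810.

37/42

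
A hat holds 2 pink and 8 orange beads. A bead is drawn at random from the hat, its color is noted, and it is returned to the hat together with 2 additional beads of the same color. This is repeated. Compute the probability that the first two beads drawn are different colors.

4/15

Either orange then pink, or pink then orange; after the first draw the total is 12.
P = (8/10)·(2/12) + (2/10)·(8/12) = 4/15 ≈ 0.2667.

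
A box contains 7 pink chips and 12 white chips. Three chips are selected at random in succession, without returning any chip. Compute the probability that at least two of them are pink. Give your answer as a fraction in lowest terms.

287/969

Sum the hypergeometric tail for j = 2,…,3 pink chips.
Favorable = C(7,2)·C(12,1) + C(7,3)·C(12,0) = 287; total = C(19,3) = 969.
P = 287/969 = 287/969 ≈ 0.2962.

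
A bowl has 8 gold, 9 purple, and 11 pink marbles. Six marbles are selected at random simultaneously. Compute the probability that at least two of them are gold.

Sum the hypergeometric tail for j = 2,…,6 gold marbles.
Favorable = C(8,2)·C(20,4) + C(8,3)·C(20,3) + C(8,4)·C(20,2) + C(8,5)·C(20,1) + C(8,6)·C(20,0) = 213948; total = C(28,6) = 376740.
P = 213948/376740 = 849/1495 ≈ 0.5679.

849/1495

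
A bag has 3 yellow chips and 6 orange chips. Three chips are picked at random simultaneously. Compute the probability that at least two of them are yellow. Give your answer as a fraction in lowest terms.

19/84

Sum the hypergeometric tail for j = 2,…,3 yellow chips.
Favorable = C(3,2)·C(6,1) + C(3,3)·C(6,0) = 19; total = C(9,3) = 84.
P = 19/84 = 19/84 ≈ 0.2262.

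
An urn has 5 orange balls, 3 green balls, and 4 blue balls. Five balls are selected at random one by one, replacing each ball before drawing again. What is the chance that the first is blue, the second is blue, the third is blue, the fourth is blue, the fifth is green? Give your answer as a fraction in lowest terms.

1/324

Multiply the conditional probability of each draw in order, with replacement (the composition resets each draw).
P = (4/12) · (4/12) · (4/12) · (4/12) · (3/12) = 1/324 ≈ 0.0031.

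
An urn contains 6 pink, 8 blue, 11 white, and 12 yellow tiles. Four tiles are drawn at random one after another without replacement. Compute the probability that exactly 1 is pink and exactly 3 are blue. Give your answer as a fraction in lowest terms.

16/3145

Unordered draws without replacement: count favorable combinations over C(37,4).
Favorable = C(6,1) · C(8,3) · C(11,0) · C(12,0) = 336; total = C(37,4) = 66045.
P = 336/66045 = 16/3145 ≈ 0.0051.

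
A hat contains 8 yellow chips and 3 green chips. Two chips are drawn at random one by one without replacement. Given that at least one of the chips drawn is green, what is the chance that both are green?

P(both green) = C(3,2)/C(11,2) = 3/55; P(at least one green) = 1 − C(8,2)/C(11,2) = 27/55.
Since 'both green' ⊆ 'at least one green', P(both | at least one) = 3/55 / 27/55 = 1/9 ≈ 0.1111.

1/9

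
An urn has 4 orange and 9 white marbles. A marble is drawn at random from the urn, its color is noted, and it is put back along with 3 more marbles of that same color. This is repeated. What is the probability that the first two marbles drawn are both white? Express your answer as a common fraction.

27/52

After a white draw the urn holds 12 white out of 16.
P = (9/13)·(12/16) = 27/52 ≈ 0.5192.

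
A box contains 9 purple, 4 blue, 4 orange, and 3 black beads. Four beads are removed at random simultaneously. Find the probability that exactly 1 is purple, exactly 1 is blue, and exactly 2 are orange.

72/1615

Unordered draws without replacement: count favorable combinations over C(20,4).
Favorable = C(9,1) · C(4,1) · C(4,2) · C(3,0) = 216; total = C(20,4) = 4845.
P = 216/4845 = 72/1615 ≈ 0.0446.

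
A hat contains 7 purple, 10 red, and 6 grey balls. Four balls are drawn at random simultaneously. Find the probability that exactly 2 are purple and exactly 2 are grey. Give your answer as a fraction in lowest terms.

Unordered draws without replacement: count favorable combinations over C(23,4).
Favorable = C(7,2) · C(10,0) · C(6,2) = 315; total = C(23,4) = 8855.
P = 315/8855 = 9/253 ≈ 0.0356.

9/253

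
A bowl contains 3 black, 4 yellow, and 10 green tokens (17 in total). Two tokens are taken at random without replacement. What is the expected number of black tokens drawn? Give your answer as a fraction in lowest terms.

6/17

By linearity of expectation, E[X] = Σ P(draw i is black); by symmetry each draw (even without replacement) has P(black) = 3/17.
E[X] = 2 · 3/17 = 6/17 ≈ 0.3529.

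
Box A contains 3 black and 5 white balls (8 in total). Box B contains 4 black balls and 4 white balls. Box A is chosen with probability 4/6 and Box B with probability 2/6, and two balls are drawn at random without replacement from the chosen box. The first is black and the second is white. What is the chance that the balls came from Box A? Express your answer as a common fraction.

15/23

P(E | Box A) = 15/56; P(E | Box B) = 2/7.
P(E) = 2/3·15/56 + 1/3·2/7 = 23/84.
By Bayes' rule, P(Box A | E) = 5/28 / 23/84 = 15/23 ≈ 0.6522.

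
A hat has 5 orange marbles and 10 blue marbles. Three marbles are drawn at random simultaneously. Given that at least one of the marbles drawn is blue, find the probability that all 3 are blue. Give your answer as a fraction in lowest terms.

P(all 3 blue) = C(10,3)/C(15,3) = 24/91; P(at least one blue) = 1 − C(5,3)/C(15,3) = 89/91.
Since 'all 3 blue' ⊆ 'at least one blue', P(all 3 | at least one) = 24/91 / 89/91 = 24/89 ≈ 0.2697.

24/89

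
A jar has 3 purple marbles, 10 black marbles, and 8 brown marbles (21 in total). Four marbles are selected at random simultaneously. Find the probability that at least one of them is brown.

1054/1197

Use the complement: P(at least one brown) = 1 − P(no brown).
P(none) = C(13,4)/C(21,4) = 715/5985.
So P = 1 − 715/5985 = 1054/1197 ≈ 0.8805.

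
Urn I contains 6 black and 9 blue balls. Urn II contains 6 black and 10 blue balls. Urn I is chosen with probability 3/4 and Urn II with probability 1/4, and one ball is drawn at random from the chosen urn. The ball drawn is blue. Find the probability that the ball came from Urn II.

25/97

P(blue | Urn I) = 3/5; P(blue | Urn II) = 5/8.
P(blue) = 3/4·3/5 + 1/4·5/8 = 97/160.
By Bayes' rule, P(Urn II | blue) = 5/32 / 97/160 = 25/97 ≈ 0.2577.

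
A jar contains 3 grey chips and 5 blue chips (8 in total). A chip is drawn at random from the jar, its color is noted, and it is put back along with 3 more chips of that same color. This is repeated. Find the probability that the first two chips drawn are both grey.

After a grey draw the jar holds 6 grey out of 11.
P = (3/8)·(6/11) = 9/44 ≈ 0.2045.

9/44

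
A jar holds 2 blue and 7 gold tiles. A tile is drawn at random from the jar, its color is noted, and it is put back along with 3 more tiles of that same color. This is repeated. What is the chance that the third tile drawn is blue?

2/9

Sum over the four possibilities for the first two draws (blue/not-blue each), tracking how the blue count and total change by +3 per draw.
P(third is blue) = 2/9 ≈ 0.2222. (In a Pólya urn every draw has the same marginal probability 2/9.)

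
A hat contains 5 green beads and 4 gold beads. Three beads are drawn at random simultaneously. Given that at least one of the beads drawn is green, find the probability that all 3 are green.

1/8

P(all 3 green) = C(5,3)/C(9,3) = 5/42; P(at least one green) = 1 − C(4,3)/C(9,3) = 20/21.
Since 'all 3 green' ⊆ 'at least one green', P(all 3 | at least one) = 5/42 / 20/21 = 1/8 ≈ 0.1250.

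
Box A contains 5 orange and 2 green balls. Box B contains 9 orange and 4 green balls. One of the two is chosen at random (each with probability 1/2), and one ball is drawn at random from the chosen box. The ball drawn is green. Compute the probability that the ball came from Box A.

13/27

P(green | Box A) = 2/7; P(green | Box B) = 4/13.
P(green) = 1/2·2/7 + 1/2·4/13 = 27/91.
By Bayes' rule, P(Box A | green) = 1/7 / 27/91 = 13/27 ≈ 0.4815.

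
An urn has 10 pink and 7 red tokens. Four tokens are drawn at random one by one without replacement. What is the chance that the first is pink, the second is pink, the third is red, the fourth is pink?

Multiply the conditional probability of each draw in order, without replacement, so each draw removes one from its color and from the total.
P = (10/17) · (9/16) · (7/15) · (8/14) = 3/34 ≈ 0.0882.

3/34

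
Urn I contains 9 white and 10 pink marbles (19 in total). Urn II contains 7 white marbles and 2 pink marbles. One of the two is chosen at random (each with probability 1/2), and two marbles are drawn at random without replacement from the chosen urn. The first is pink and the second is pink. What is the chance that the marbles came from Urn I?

180/199

P(E | Urn I) = 5/19; P(E | Urn II) = 1/36.
P(E) = 1/2·5/19 + 1/2·1/36 = 199/1368.
By Bayes' rule, P(Urn I | E) = 5/38 / 199/1368 = 180/199 ≈ 0.9045.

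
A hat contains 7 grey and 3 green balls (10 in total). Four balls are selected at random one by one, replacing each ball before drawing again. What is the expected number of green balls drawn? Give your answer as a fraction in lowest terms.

By linearity of expectation, E[X] = Σ P(draw i is green); each independent draw has P(green) = 3/10.
E[X] = 4 · 3/10 = 6/5 ≈ 1.2000.

6/5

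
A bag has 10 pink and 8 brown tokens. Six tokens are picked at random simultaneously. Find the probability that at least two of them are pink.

214/221

Sum the hypergeometric tail for j = 2,…,6 pink tokens.
Favorable = C(10,2)·C(8,4) + C(10,3)·C(8,3) + C(10,4)·C(8,2) + C(10,5)·C(8,1) + C(10,6)·C(8,0) = 17976; total = C(18,6) = 18564.
P = 17976/18564 = 214/221 ≈ 0.9683.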